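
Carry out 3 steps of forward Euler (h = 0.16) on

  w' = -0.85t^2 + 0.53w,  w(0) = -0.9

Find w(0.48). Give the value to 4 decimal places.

-1.1666

Euler: w_{n+1} = w_n + h·f(t_n, w_n).
t=0.000000, w=-0.900000: f=-0.477000 → w ← -0.900000 + 0.16·(-0.477000) = -0.976320
t=0.160000, w=-0.976320: f=-0.539210 → w ← -0.976320 + 0.16·(-0.539210) = -1.062594
t=0.320000, w=-1.062594: f=-0.650215 → w ← -1.062594 + 0.16·(-0.650215) = -1.166628
w(0.48) ≈ -1.1666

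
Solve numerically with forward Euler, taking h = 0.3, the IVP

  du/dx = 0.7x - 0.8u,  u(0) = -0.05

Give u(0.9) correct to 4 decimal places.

0.1519

Euler: u_{n+1} = u_n + h·f(x_n, u_n).
x=0.000000, u=-0.050000: f=0.040000 → u ← -0.050000 + 0.3·0.040000 = -0.038000
x=0.300000, u=-0.038000: f=0.240400 → u ← -0.038000 + 0.3·0.240400 = 0.034120
x=0.600000, u=0.034120: f=0.392704 → u ← 0.034120 + 0.3·0.392704 = 0.151931
u(0.9) ≈ 0.1519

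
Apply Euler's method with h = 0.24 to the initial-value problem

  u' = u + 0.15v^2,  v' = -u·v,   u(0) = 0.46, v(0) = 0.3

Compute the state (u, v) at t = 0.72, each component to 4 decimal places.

0.8871, 0.1907

Euler on (u,v): u_{n+1} = u_n + h·u', v_{n+1} = v_n + h·v'.
0.000000: (0.460000, 0.300000); f=(0.473500, -0.138000) → (0.573640, 0.266880)
0.240000: (0.573640, 0.266880); f=(0.584324, -0.153093) → (0.713878, 0.230138)
0.480000: (0.713878, 0.230138); f=(0.721822, -0.164290) → (0.887115, 0.190708)
(u(0.72), v(0.72)) ≈ (0.8871, 0.1907)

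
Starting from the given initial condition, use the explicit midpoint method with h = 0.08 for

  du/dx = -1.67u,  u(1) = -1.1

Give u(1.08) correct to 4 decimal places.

Midpoint: k1 = f(x_n, u_n); k2 = f(x_n + h/2, u_n + (h/2)·k1); u_{n+1} = u_n + h·k2.
x=1.000000, u=-1.100000:
  k1 = f(1.000000, -1.100000) = 1.837000
  k2 = f(1.040000, -1.026520) = 1.714288
  u ← -1.100000 + 0.08·1.714288 = -0.962857
u(1.08) ≈ -0.9629

-0.9629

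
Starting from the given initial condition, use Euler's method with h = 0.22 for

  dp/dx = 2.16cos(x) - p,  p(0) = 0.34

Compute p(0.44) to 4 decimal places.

Euler: p_{n+1} = p_n + h·f(x_n, p_n).
x=0.000000, p=0.340000: f=1.820000 → p ← 0.340000 + 0.22·1.820000 = 0.740400
x=0.220000, p=0.740400: f=1.367538 → p ← 0.740400 + 0.22·1.367538 = 1.041258
p(0.44) ≈ 1.0413

1.0413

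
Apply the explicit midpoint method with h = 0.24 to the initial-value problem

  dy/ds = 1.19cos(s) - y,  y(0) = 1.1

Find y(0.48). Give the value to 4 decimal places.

1.1151

Midpoint: k1 = f(s_n, y_n); k2 = f(s_n + h/2, y_n + (h/2)·k1); y_{n+1} = y_n + h·k2.
s=0.000000, y=1.100000:
  k1 = f(0.000000, 1.100000) = 0.090000
  k2 = f(0.120000, 1.110800) = 0.070642
  y ← 1.100000 + 0.24·0.070642 = 1.116954
s=0.240000, y=1.116954:
  k1 = f(0.240000, 1.116954) = 0.038938
  k2 = f(0.360000, 1.121627) = -0.007909
  y ← 1.116954 + 0.24·(-0.007909) = 1.115056
y(0.48) ≈ 1.1151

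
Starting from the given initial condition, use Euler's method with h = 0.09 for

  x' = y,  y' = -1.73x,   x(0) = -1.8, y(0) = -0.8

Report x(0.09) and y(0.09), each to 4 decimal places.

-1.8720, -0.5197

Euler on (x,y): x_{n+1} = x_n + h·x', y_{n+1} = y_n + h·y'.
0.000000: (-1.800000, -0.800000); f=(-0.800000, 3.114000) → (-1.872000, -0.519740)
(x(0.09), y(0.09)) ≈ (-1.8720, -0.5197)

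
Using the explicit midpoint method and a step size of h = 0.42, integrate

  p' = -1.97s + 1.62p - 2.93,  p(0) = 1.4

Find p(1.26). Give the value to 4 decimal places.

Midpoint: k1 = f(s_n, p_n); k2 = f(s_n + h/2, p_n + (h/2)·k1); p_{n+1} = p_n + h·k2.
s=0.000000, p=1.400000:
  k1 = f(0.000000, 1.400000) = -0.662000
  k2 = f(0.210000, 1.260980) = -1.300912
  p ← 1.400000 + 0.42·(-1.300912) = 0.853617
s=0.420000, p=0.853617:
  k1 = f(0.420000, 0.853617) = -2.374541
  k2 = f(0.630000, 0.354963) = -3.596060
  p ← 0.853617 + 0.42·(-3.596060) = -0.656728
s=0.840000, p=-0.656728:
  k1 = f(0.840000, -0.656728) = -5.648700
  k2 = f(1.050000, -1.842955) = -7.984087
  p ← -0.656728 + 0.42·(-7.984087) = -4.010045
p(1.26) ≈ -4.0100

-4.0100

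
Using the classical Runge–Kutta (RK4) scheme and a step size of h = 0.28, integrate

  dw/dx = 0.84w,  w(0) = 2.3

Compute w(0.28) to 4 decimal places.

2.9099

RK4: k1 = f(x_n, w_n); k2 = f(x_n + h/2, w_n + (h/2)·k1); k3 = f(x_n + h/2, w_n + (h/2)·k2); k4 = f(x_n + h, w_n + h·k3); w_{n+1} = w_n + (h/6)·(k1 + 2k2 + 2k3 + k4).
x=0.000000, w=2.300000:
  k1 = f(0.000000, 2.300000) = 1.932000
  k2 = f(0.140000, 2.570480) = 2.159203
  k3 = f(0.140000, 2.602288) = 2.185922
  k4 = f(0.280000, 2.912058) = 2.446129
  w ← 2.300000 + (0.28/6)·(k1 + 2k2 + 2k3 + k4) = 2.909858
w(0.28) ≈ 2.9099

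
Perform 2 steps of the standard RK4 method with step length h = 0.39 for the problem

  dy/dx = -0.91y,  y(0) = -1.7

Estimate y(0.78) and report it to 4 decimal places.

RK4: k1 = f(x_n, y_n); k2 = f(x_n + h/2, y_n + (h/2)·k1); k3 = f(x_n + h/2, y_n + (h/2)·k2); k4 = f(x_n + h, y_n + h·k3); y_{n+1} = y_n + (h/6)·(k1 + 2k2 + 2k3 + k4).
x=0.000000, y=-1.700000:
  k1 = f(0.000000, -1.700000) = 1.547000
  k2 = f(0.195000, -1.398335) = 1.272485
  k3 = f(0.195000, -1.451865) = 1.321198
  k4 = f(0.390000, -1.184733) = 1.078107
  y ← -1.700000 + (0.39/6)·(k1 + 2k2 + 2k3 + k4) = -1.192189
x=0.390000, y=-1.192189:
  k1 = f(0.390000, -1.192189) = 1.084892
  k2 = f(0.585000, -0.980635) = 0.892378
  k3 = f(0.585000, -1.018176) = 0.926540
  k4 = f(0.780000, -0.830839) = 0.756063
  y ← -1.192189 + (0.39/6)·(k1 + 2k2 + 2k3 + k4) = -0.836068
y(0.78) ≈ -0.8361

-0.8361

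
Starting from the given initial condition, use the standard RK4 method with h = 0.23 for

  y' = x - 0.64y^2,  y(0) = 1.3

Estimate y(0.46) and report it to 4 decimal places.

1.0274

RK4: k1 = f(x_n, y_n); k2 = f(x_n + h/2, y_n + (h/2)·k1); k3 = f(x_n + h/2, y_n + (h/2)·k2); k4 = f(x_n + h, y_n + h·k3); y_{n+1} = y_n + (h/6)·(k1 + 2k2 + 2k3 + k4).
x=0.000000, y=1.300000:
  k1 = f(0.000000, 1.300000) = -1.081600
  k2 = f(0.115000, 1.175616) = -0.769527
  k3 = f(0.115000, 1.211504) = -0.824356
  k4 = f(0.230000, 1.110398) = -0.559110
  y ← 1.300000 + (0.23/6)·(k1 + 2k2 + 2k3 + k4) = 1.114908
x=0.230000, y=1.114908:
  k1 = f(0.230000, 1.114908) = -0.565533
  k2 = f(0.345000, 1.049872) = -0.360428
  k3 = f(0.345000, 1.073459) = -0.392481
  k4 = f(0.460000, 1.024638) = -0.211925
  y ← 1.114908 + (0.23/6)·(k1 + 2k2 + 2k3 + k4) = 1.027383
y(0.46) ≈ 1.0274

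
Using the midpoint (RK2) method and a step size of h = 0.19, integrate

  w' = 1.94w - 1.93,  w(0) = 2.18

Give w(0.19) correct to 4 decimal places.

2.6974

Midpoint: k1 = f(x_n, w_n); k2 = f(x_n + h/2, w_n + (h/2)·k1); w_{n+1} = w_n + h·k2.
x=0.000000, w=2.180000:
  k1 = f(0.000000, 2.180000) = 2.299200
  k2 = f(0.095000, 2.398424) = 2.722943
  w ← 2.180000 + 0.19·2.722943 = 2.697359
w(0.19) ≈ 2.6974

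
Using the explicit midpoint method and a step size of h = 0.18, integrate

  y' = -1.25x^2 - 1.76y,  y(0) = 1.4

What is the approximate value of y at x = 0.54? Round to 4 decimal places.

Midpoint: k1 = f(x_n, y_n); k2 = f(x_n + h/2, y_n + (h/2)·k1); y_{n+1} = y_n + h·k2.
x=0.000000, y=1.400000:
  k1 = f(0.000000, 1.400000) = -2.464000
  k2 = f(0.090000, 1.178240) = -2.083827
  y ← 1.400000 + 0.18·(-2.083827) = 1.024911
x=0.180000, y=1.024911:
  k1 = f(0.180000, 1.024911) = -1.844343
  k2 = f(0.270000, 0.858920) = -1.602824
  y ← 1.024911 + 0.18·(-1.602824) = 0.736403
x=0.360000, y=0.736403:
  k1 = f(0.360000, 0.736403) = -1.458069
  k2 = f(0.450000, 0.605176) = -1.318236
  y ← 0.736403 + 0.18·(-1.318236) = 0.499120
y(0.54) ≈ 0.4991

0.4991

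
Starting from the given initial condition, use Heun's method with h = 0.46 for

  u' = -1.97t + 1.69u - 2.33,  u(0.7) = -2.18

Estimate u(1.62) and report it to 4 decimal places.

-17.9449

Heun: k1 = f(t_n, u_n); k2 = f(t_n + h, u_n + h·k1); u_{n+1} = u_n + (h/2)·(k1 + k2).
t=0.700000, u=-2.180000:
  k1 = f(0.700000, -2.180000) = -7.393200
  k2 = f(1.160000, -5.580872) = -14.046874
  u ← -2.180000 + (0.46/2)·(-7.393200 + (-14.046874)) = -7.111217
t=1.160000, u=-7.111217:
  k1 = f(1.160000, -7.111217) = -16.633157
  k2 = f(1.620000, -14.762469) = -30.469973
  u ← -7.111217 + (0.46/2)·(-16.633157 + (-30.469973)) = -17.944937
u(1.62) ≈ -17.9449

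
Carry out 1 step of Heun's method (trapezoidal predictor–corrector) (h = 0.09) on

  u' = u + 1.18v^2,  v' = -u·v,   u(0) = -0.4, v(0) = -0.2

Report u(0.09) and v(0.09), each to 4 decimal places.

Heun on (u,v): k1 = f(t_n, state_n); k2 = f(t_n + h, state_n + h·k1); state_{n+1} = state_n + (h/2)·(k1 + k2).
0.000000: (-0.400000, -0.200000)
  k1 = (-0.352800, -0.080000)
  predictor → (-0.431752, -0.207200)
  k2 = (-0.381092, -0.089459)
  → (-0.433025, -0.207626)
(u(0.09), v(0.09)) ≈ (-0.4330, -0.2076)

-0.4330, -0.2076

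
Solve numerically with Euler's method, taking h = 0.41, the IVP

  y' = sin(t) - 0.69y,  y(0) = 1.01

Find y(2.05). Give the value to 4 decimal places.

Euler: y_{n+1} = y_n + h·f(t_n, y_n).
t=0.000000, y=1.010000: f=-0.696900 → y ← 1.010000 + 0.41·(-0.696900) = 0.724271
t=0.410000, y=0.724271: f=-0.101138 → y ← 0.724271 + 0.41·(-0.101138) = 0.682805
t=0.820000, y=0.682805: f=0.260011 → y ← 0.682805 + 0.41·0.260011 = 0.789409
t=1.230000, y=0.789409: f=0.397797 → y ← 0.789409 + 0.41·0.397797 = 0.952506
t=1.640000, y=0.952506: f=0.340378 → y ← 0.952506 + 0.41·0.340378 = 1.092060
y(2.05) ≈ 1.0921

1.0921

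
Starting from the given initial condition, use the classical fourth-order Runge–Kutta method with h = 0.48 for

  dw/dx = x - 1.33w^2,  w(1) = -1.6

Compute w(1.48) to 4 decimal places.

-7.8866

RK4: k1 = f(x_n, w_n); k2 = f(x_n + h/2, w_n + (h/2)·k1); k3 = f(x_n + h/2, w_n + (h/2)·k2); k4 = f(x_n + h, w_n + h·k3); w_{n+1} = w_n + (h/6)·(k1 + 2k2 + 2k3 + k4).
x=1.000000, w=-1.600000:
  k1 = f(1.000000, -1.600000) = -2.404800
  k2 = f(1.240000, -2.177152) = -5.064188
  k3 = f(1.240000, -2.815405) = -9.302253
  k4 = f(1.480000, -6.065081) = -47.444330
  w ← -1.600000 + (0.48/6)·(k1 + 2k2 + 2k3 + k4) = -7.886561
w(1.48) ≈ -7.8866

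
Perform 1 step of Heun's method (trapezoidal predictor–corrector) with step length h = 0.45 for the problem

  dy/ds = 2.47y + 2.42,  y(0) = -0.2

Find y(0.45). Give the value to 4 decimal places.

Heun: k1 = f(s_n, y_n); k2 = f(s_n + h, y_n + h·k1); y_{n+1} = y_n + (h/2)·(k1 + k2).
s=0.000000, y=-0.200000:
  k1 = f(0.000000, -0.200000) = 1.926000
  k2 = f(0.450000, 0.666700) = 4.066749
  y ← -0.200000 + (0.45/2)·(1.926000 + 4.066749) = 1.148369
y(0.45) ≈ 1.1484

1.1484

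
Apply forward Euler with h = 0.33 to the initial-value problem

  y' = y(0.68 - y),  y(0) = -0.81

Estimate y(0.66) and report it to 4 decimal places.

Euler: y_{n+1} = y_n + h·f(s_n, y_n).
s=0.000000, y=-0.810000: f=-1.206900 → y ← -0.810000 + 0.33·(-1.206900) = -1.208277
s=0.330000, y=-1.208277: f=-2.281562 → y ← -1.208277 + 0.33·(-2.281562) = -1.961192
y(0.66) ≈ -1.9612

-1.9612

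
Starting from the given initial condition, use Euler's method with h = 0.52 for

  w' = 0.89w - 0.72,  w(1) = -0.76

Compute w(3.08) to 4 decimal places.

Euler: w_{n+1} = w_n + h·f(t_n, w_n).
t=1.000000, w=-0.760000: f=-1.396400 → w ← -0.760000 + 0.52·(-1.396400) = -1.486128
t=1.520000, w=-1.486128: f=-2.042654 → w ← -1.486128 + 0.52·(-2.042654) = -2.548308
t=2.040000, w=-2.548308: f=-2.987994 → w ← -2.548308 + 0.52·(-2.987994) = -4.102065
t=2.560000, w=-4.102065: f=-4.370838 → w ← -4.102065 + 0.52·(-4.370838) = -6.374901
w(3.08) ≈ -6.3749

-6.3749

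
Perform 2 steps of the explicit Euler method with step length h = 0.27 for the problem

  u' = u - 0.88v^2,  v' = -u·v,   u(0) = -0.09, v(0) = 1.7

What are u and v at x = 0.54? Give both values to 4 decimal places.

Euler on (u,v): u_{n+1} = u_n + h·u', v_{n+1} = v_n + h·v'.
0.000000: (-0.090000, 1.700000); f=(-2.633200, 0.153000) → (-0.800964, 1.741310)
0.270000: (-0.800964, 1.741310); f=(-3.469265, 1.394727) → (-1.737666, 2.117886)
(u(0.54), v(0.54)) ≈ (-1.7377, 2.1179)

-1.7377, 2.1179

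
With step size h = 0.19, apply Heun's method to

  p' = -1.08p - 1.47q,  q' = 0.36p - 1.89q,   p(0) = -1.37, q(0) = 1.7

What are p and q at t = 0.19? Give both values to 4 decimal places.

-1.4455, 1.1156

Heun on (p,q): k1 = f(t_n, state_n); k2 = f(t_n + h, state_n + h·k1); state_{n+1} = state_n + (h/2)·(k1 + k2).
0.000000: (-1.370000, 1.700000)
  k1 = (-1.019400, -3.706200)
  predictor → (-1.563686, 0.995822)
  k2 = (0.224923, -2.445031)
  → (-1.445475, 1.115633)
(p(0.19), q(0.19)) ≈ (-1.4455, 1.1156)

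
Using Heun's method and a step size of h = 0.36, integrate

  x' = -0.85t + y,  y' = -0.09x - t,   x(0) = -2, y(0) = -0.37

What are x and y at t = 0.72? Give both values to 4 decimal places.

Heun on (x,y): k1 = f(t_n, state_n); k2 = f(t_n + h, state_n + h·k1); state_{n+1} = state_n + (h/2)·(k1 + k2).
0.000000: (-2.000000, -0.370000)
  k1 = (-0.370000, 0.180000)
  predictor → (-2.133200, -0.305200)
  k2 = (-0.611200, -0.168012)
  → (-2.176616, -0.367842)
0.360000: (-2.176616, -0.367842)
  k1 = (-0.673842, -0.164105)
  predictor → (-2.419199, -0.426920)
  k2 = (-1.038920, -0.502272)
  → (-2.484913, -0.487790)
(x(0.72), y(0.72)) ≈ (-2.4849, -0.4878)

-2.4849, -0.4878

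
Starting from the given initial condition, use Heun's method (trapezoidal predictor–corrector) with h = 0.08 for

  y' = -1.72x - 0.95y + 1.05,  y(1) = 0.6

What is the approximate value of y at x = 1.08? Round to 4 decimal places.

Heun: k1 = f(x_n, y_n); k2 = f(x_n + h, y_n + h·k1); y_{n+1} = y_n + (h/2)·(k1 + k2).
x=1.000000, y=0.600000:
  k1 = f(1.000000, 0.600000) = -1.240000
  k2 = f(1.080000, 0.500800) = -1.283360
  y ← 0.600000 + (0.08/2)·(-1.240000 + (-1.283360)) = 0.499066
y(1.08) ≈ 0.4991

0.4991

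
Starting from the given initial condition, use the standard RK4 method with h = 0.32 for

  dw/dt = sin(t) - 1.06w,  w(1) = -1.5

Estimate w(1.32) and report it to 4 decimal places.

RK4: k1 = f(t_n, w_n); k2 = f(t_n + h/2, w_n + (h/2)·k1); k3 = f(t_n + h/2, w_n + (h/2)·k2); k4 = f(t_n + h, w_n + h·k3); w_{n+1} = w_n + (h/6)·(k1 + 2k2 + 2k3 + k4).
t=1.000000, w=-1.500000:
  k1 = f(1.000000, -1.500000) = 2.431471
  k2 = f(1.160000, -1.110965) = 2.094426
  k3 = f(1.160000, -1.164892) = 2.151589
  k4 = f(1.320000, -0.811492) = 1.828896
  w ← -1.500000 + (0.32/6)·(k1 + 2k2 + 2k3 + k4) = -0.819872
w(1.32) ≈ -0.8199

-0.8199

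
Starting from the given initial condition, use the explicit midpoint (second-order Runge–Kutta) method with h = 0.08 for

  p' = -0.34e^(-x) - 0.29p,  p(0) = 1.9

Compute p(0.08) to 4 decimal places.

1.8306

Midpoint: k1 = f(x_n, p_n); k2 = f(x_n + h/2, p_n + (h/2)·k1); p_{n+1} = p_n + h·k2.
x=0.000000, p=1.900000:
  k1 = f(0.000000, 1.900000) = -0.891000
  k2 = f(0.040000, 1.864360) = -0.867333
  p ← 1.900000 + 0.08·(-0.867333) = 1.830613
p(0.08) ≈ 1.8306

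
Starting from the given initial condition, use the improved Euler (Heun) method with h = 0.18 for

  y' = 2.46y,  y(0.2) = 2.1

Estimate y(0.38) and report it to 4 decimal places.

Heun: k1 = f(x_n, y_n); k2 = f(x_n + h, y_n + h·k1); y_{n+1} = y_n + (h/2)·(k1 + k2).
x=0.200000, y=2.100000:
  k1 = f(0.200000, 2.100000) = 5.166000
  k2 = f(0.380000, 3.029880) = 7.453505
  y ← 2.100000 + (0.18/2)·(5.166000 + 7.453505) = 3.235755
y(0.38) ≈ 3.2358

3.2358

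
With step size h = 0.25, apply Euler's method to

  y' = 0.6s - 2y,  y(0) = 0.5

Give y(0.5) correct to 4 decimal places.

Euler: y_{n+1} = y_n + h·f(s_n, y_n).
s=0.000000, y=0.500000: f=-1.000000 → y ← 0.500000 + 0.25·(-1.000000) = 0.250000
s=0.250000, y=0.250000: f=-0.350000 → y ← 0.250000 + 0.25·(-0.350000) = 0.162500
y(0.5) ≈ 0.1625

0.1625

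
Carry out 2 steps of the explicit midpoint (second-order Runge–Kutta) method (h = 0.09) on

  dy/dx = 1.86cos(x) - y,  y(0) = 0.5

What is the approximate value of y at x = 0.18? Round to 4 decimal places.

0.7221

Midpoint: k1 = f(x_n, y_n); k2 = f(x_n + h/2, y_n + (h/2)·k1); y_{n+1} = y_n + h·k2.
x=0.000000, y=0.500000:
  k1 = f(0.000000, 0.500000) = 1.360000
  k2 = f(0.045000, 0.561200) = 1.296917
  y ← 0.500000 + 0.09·1.296917 = 0.616723
x=0.090000, y=0.616723:
  k1 = f(0.090000, 0.616723) = 1.235750
  k2 = f(0.135000, 0.672331) = 1.170745
  y ← 0.616723 + 0.09·1.170745 = 0.722090
y(0.18) ≈ 0.7221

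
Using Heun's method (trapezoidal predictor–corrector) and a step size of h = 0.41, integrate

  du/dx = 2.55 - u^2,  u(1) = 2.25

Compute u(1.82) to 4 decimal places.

1.7944

Heun: k1 = f(x_n, u_n); k2 = f(x_n + h, u_n + h·k1); u_{n+1} = u_n + (h/2)·(k1 + k2).
x=1.000000, u=2.250000:
  k1 = f(1.000000, 2.250000) = -2.512500
  k2 = f(1.410000, 1.219875) = 1.061905
  u ← 2.250000 + (0.41/2)·(-2.512500 + 1.061905) = 1.952628
x=1.410000, u=1.952628:
  k1 = f(1.410000, 1.952628) = -1.262756
  k2 = f(1.820000, 1.434898) = 0.491068
  u ← 1.952628 + (0.41/2)·(-1.262756 + 0.491068) = 1.794432
u(1.82) ≈ 1.7944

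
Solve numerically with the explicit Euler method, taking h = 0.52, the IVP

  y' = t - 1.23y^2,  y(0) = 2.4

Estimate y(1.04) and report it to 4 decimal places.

Euler: y_{n+1} = y_n + h·f(t_n, y_n).
t=0.000000, y=2.400000: f=-7.084800 → y ← 2.400000 + 0.52·(-7.084800) = -1.284096
t=0.520000, y=-1.284096: f=-1.508150 → y ← -1.284096 + 0.52·(-1.508150) = -2.068334
y(1.04) ≈ -2.0683

-2.0683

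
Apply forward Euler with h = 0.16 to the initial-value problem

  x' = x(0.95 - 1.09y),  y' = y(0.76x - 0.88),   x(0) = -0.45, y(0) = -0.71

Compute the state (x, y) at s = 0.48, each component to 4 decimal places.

Euler on (x,y): x_{n+1} = x_n + h·x', y_{n+1} = y_n + h·y'.
0.000000: (-0.450000, -0.710000); f=(-0.775755, 0.867620) → (-0.574121, -0.571181)
0.160000: (-0.574121, -0.571181); f=(-0.902855, 0.751863) → (-0.718578, -0.450883)
0.320000: (-0.718578, -0.450883); f=(-1.035802, 0.643012) → (-0.884306, -0.348001)
(x(0.48), y(0.48)) ≈ (-0.8843, -0.3480)

-0.8843, -0.3480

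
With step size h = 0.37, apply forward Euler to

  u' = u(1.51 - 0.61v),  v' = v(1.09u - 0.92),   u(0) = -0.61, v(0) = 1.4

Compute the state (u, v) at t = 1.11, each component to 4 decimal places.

Euler on (u,v): u_{n+1} = u_n + h·u', v_{n+1} = v_n + h·v'.
0.000000: (-0.610000, 1.400000); f=(-0.400160, -2.218860) → (-0.758059, 0.579022)
0.370000: (-0.758059, 0.579022); f=(-0.876920, -1.011137) → (-1.082520, 0.204901)
0.740000: (-1.082520, 0.204901); f=(-1.499301, -0.430282) → (-1.637261, 0.045697)
(u(1.11), v(1.11)) ≈ (-1.6373, 0.0457)

-1.6373, 0.0457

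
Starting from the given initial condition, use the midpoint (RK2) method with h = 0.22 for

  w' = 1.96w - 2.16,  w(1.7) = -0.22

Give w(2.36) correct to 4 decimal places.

Midpoint: k1 = f(x_n, w_n); k2 = f(x_n + h/2, w_n + (h/2)·k1); w_{n+1} = w_n + h·k2.
x=1.700000, w=-0.220000:
  k1 = f(1.700000, -0.220000) = -2.591200
  k2 = f(1.810000, -0.505032) = -3.149863
  w ← -0.220000 + 0.22·(-3.149863) = -0.912970
x=1.920000, w=-0.912970:
  k1 = f(1.920000, -0.912970) = -3.949421
  k2 = f(2.030000, -1.347406) = -4.800916
  w ← -0.912970 + 0.22·(-4.800916) = -1.969171
x=2.140000, w=-1.969171:
  k1 = f(2.140000, -1.969171) = -6.019576
  k2 = f(2.250000, -2.631325) = -7.317396
  w ← -1.969171 + 0.22·(-7.317396) = -3.578998
w(2.36) ≈ -3.5790

-3.5790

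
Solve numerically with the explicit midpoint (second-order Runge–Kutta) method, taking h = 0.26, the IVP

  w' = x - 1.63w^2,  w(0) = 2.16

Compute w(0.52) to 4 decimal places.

1.2053

Midpoint: k1 = f(x_n, w_n); k2 = f(x_n + h/2, w_n + (h/2)·k1); w_{n+1} = w_n + h·k2.
x=0.000000, w=2.160000:
  k1 = f(0.000000, 2.160000) = -7.604928
  k2 = f(0.130000, 1.171359) = -2.106495
  w ← 2.160000 + 0.26·(-2.106495) = 1.612311
x=0.260000, w=1.612311:
  k1 = f(0.260000, 1.612311) = -3.977263
  k2 = f(0.390000, 1.095267) = -1.565364
  w ← 1.612311 + 0.26·(-1.565364) = 1.205317
w(0.52) ≈ 1.2053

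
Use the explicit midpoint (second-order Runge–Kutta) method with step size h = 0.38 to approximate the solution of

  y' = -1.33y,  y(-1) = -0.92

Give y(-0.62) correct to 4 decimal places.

Midpoint: k1 = f(x_n, y_n); k2 = f(x_n + h/2, y_n + (h/2)·k1); y_{n+1} = y_n + h·k2.
x=-1.000000, y=-0.920000:
  k1 = f(-1.000000, -0.920000) = 1.223600
  k2 = f(-0.810000, -0.687516) = 0.914396
  y ← -0.920000 + 0.38·0.914396 = -0.572529
y(-0.62) ≈ -0.5725

-0.5725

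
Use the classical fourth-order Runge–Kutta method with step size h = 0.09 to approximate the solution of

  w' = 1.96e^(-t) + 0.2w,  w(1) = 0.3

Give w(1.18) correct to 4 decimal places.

0.4320

RK4: k1 = f(t_n, w_n); k2 = f(t_n + h/2, w_n + (h/2)·k1); k3 = f(t_n + h/2, w_n + (h/2)·k2); k4 = f(t_n + h, w_n + h·k3); w_{n+1} = w_n + (h/6)·(k1 + 2k2 + 2k3 + k4).
t=1.000000, w=0.300000:
  k1 = f(1.000000, 0.300000) = 0.781044
  k2 = f(1.045000, 0.335147) = 0.756345
  k3 = f(1.045000, 0.334036) = 0.756123
  k4 = f(1.090000, 0.368051) = 0.732595
  w ← 0.300000 + (0.09/6)·(k1 + 2k2 + 2k3 + k4) = 0.368079
t=1.090000, w=0.368079:
  k1 = f(1.090000, 0.368079) = 0.732600
  k2 = f(1.135000, 0.401046) = 0.710196
  k3 = f(1.135000, 0.400037) = 0.709995
  k4 = f(1.180000, 0.431978) = 0.688662
  w ← 0.368079 + (0.09/6)·(k1 + 2k2 + 2k3 + k4) = 0.432003
w(1.18) ≈ 0.4320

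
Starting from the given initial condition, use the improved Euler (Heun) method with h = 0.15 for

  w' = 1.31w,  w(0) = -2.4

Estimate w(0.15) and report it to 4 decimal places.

-2.9179

Heun: k1 = f(x_n, w_n); k2 = f(x_n + h, w_n + h·k1); w_{n+1} = w_n + (h/2)·(k1 + k2).
x=0.000000, w=-2.400000:
  k1 = f(0.000000, -2.400000) = -3.144000
  k2 = f(0.150000, -2.871600) = -3.761796
  w ← -2.400000 + (0.15/2)·(-3.144000 + (-3.761796)) = -2.917935
w(0.15) ≈ -2.9179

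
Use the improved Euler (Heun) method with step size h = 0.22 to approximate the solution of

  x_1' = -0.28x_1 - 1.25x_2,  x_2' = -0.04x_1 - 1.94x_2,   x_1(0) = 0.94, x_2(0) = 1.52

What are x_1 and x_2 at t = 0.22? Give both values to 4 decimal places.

Heun on (x_1,x_2): k1 = f(t_n, state_n); k2 = f(t_n + h, state_n + h·k1); state_{n+1} = state_n + (h/2)·(k1 + k2).
0.000000: (0.940000, 1.520000)
  k1 = (-2.163200, -2.986400)
  predictor → (0.464096, 0.862992)
  k2 = (-1.208687, -1.692768)
  → (0.569092, 1.005291)
(x_1(0.22), x_2(0.22)) ≈ (0.5691, 1.0053)

0.5691, 1.0053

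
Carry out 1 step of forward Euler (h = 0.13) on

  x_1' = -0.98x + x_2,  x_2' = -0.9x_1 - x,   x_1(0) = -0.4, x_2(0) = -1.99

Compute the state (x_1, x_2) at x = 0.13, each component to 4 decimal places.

-0.6587, -1.9432

Euler on (x_1,x_2): x_1_{n+1} = x_1_n + h·x_1', x_2_{n+1} = x_2_n + h·x_2'.
0.000000: (-0.400000, -1.990000); f=(-1.990000, 0.360000) → (-0.658700, -1.943200)
(x_1(0.13), x_2(0.13)) ≈ (-0.6587, -1.9432)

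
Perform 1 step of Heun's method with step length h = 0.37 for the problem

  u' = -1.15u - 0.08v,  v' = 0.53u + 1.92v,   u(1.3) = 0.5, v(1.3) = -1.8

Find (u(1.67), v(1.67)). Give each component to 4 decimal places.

0.3919, -3.4157

Heun on (u,v): k1 = f(t_n, state_n); k2 = f(t_n + h, state_n + h·k1); state_{n+1} = state_n + (h/2)·(k1 + k2).
1.300000: (0.500000, -1.800000)
  k1 = (-0.431000, -3.191000)
  predictor → (0.340530, -2.980670)
  k2 = (-0.153156, -5.542405)
  → (0.391931, -3.415680)
(u(1.67), v(1.67)) ≈ (0.3919, -3.4157)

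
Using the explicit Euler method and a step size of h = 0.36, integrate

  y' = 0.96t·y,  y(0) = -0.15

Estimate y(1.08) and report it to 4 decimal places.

-0.2106

Euler: y_{n+1} = y_n + h·f(t_n, y_n).
t=0.000000, y=-0.150000: f=0.000000 → y ← -0.150000 + 0.36·0.000000 = -0.150000
t=0.360000, y=-0.150000: f=-0.051840 → y ← -0.150000 + 0.36·(-0.051840) = -0.168662
t=0.720000, y=-0.168662: f=-0.116579 → y ← -0.168662 + 0.36·(-0.116579) = -0.210631
y(1.08) ≈ -0.2106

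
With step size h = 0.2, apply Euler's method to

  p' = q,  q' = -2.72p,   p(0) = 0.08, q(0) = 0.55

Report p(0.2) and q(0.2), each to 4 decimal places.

0.1900, 0.5065

Euler on (p,q): p_{n+1} = p_n + h·p', q_{n+1} = q_n + h·q'.
0.000000: (0.080000, 0.550000); f=(0.550000, -0.217600) → (0.190000, 0.506480)
(p(0.2), q(0.2)) ≈ (0.1900, 0.5065)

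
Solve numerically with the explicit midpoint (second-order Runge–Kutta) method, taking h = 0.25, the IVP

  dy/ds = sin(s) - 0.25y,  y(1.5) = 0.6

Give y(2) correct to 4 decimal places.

0.9876

Midpoint: k1 = f(s_n, y_n); k2 = f(s_n + h/2, y_n + (h/2)·k1); y_{n+1} = y_n + h·k2.
s=1.500000, y=0.600000:
  k1 = f(1.500000, 0.600000) = 0.847495
  k2 = f(1.625000, 0.705937) = 0.822047
  y ← 0.600000 + 0.25·0.822047 = 0.805512
s=1.750000, y=0.805512:
  k1 = f(1.750000, 0.805512) = 0.782608
  k2 = f(1.875000, 0.903338) = 0.728251
  y ← 0.805512 + 0.25·0.728251 = 0.987575
y(2) ≈ 0.9876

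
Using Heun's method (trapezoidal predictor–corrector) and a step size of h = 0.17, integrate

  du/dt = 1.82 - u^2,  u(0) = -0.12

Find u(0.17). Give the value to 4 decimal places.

Heun: k1 = f(t_n, u_n); k2 = f(t_n + h, u_n + h·k1); u_{n+1} = u_n + (h/2)·(k1 + k2).
t=0.000000, u=-0.120000:
  k1 = f(0.000000, -0.120000) = 1.805600
  k2 = f(0.170000, 0.186952) = 1.785049
  u ← -0.120000 + (0.17/2)·(1.805600 + 1.785049) = 0.185205
u(0.17) ≈ 0.1852

0.1852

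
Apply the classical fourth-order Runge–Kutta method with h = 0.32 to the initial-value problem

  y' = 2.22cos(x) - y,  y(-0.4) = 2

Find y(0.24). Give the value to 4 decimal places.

RK4: k1 = f(x_n, y_n); k2 = f(x_n + h/2, y_n + (h/2)·k1); k3 = f(x_n + h/2, y_n + (h/2)·k2); k4 = f(x_n + h, y_n + h·k3); y_{n+1} = y_n + (h/6)·(k1 + 2k2 + 2k3 + k4).
x=-0.400000, y=2.000000:
  k1 = f(-0.400000, 2.000000) = 0.044755
  k2 = f(-0.240000, 2.007161) = 0.149209
  k3 = f(-0.240000, 2.023874) = 0.132497
  k4 = f(-0.080000, 2.042399) = 0.170501
  y ← 2.000000 + (0.32/6)·(k1 + 2k2 + 2k3 + k4) = 2.041529
x=-0.080000, y=2.041529:
  k1 = f(-0.080000, 2.041529) = 0.171371
  k2 = f(0.080000, 2.068948) = 0.143951
  k3 = f(0.080000, 2.064561) = 0.148339
  k4 = f(0.240000, 2.088997) = 0.067373
  y ← 2.041529 + (0.32/6)·(k1 + 2k2 + 2k3 + k4) = 2.085440
y(0.24) ≈ 2.0854

2.0854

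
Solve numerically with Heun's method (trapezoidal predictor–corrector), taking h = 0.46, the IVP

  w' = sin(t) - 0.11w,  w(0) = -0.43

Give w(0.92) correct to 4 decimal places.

-0.0116

Heun: k1 = f(t_n, w_n); k2 = f(t_n + h, w_n + h·k1); w_{n+1} = w_n + (h/2)·(k1 + k2).
t=0.000000, w=-0.430000:
  k1 = f(0.000000, -0.430000) = 0.047300
  k2 = f(0.460000, -0.408242) = 0.488855
  w ← -0.430000 + (0.46/2)·(0.047300 + 0.488855) = -0.306684
t=0.460000, w=-0.306684:
  k1 = f(0.460000, -0.306684) = 0.477683
  k2 = f(0.920000, -0.086950) = 0.805166
  w ← -0.306684 + (0.46/2)·(0.477683 + 0.805166) = -0.011629
w(0.92) ≈ -0.0116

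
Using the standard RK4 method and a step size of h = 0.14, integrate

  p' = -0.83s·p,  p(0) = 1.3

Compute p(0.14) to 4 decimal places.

1.2895

RK4: k1 = f(s_n, p_n); k2 = f(s_n + h/2, p_n + (h/2)·k1); k3 = f(s_n + h/2, p_n + (h/2)·k2); k4 = f(s_n + h, p_n + h·k3); p_{n+1} = p_n + (h/6)·(k1 + 2k2 + 2k3 + k4).
s=0.000000, p=1.300000:
  k1 = f(0.000000, 1.300000) = 0.000000
  k2 = f(0.070000, 1.300000) = -0.075530
  k3 = f(0.070000, 1.294713) = -0.075223
  k4 = f(0.140000, 1.289469) = -0.149836
  p ← 1.300000 + (0.14/6)·(k1 + 2k2 + 2k3 + k4) = 1.289469
p(0.14) ≈ 1.2895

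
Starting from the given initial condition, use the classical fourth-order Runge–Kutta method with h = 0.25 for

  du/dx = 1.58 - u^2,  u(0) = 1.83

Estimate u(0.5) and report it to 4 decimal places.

1.3979

RK4: k1 = f(x_n, u_n); k2 = f(x_n + h/2, u_n + (h/2)·k1); k3 = f(x_n + h/2, u_n + (h/2)·k2); k4 = f(x_n + h, u_n + h·k3); u_{n+1} = u_n + (h/6)·(k1 + 2k2 + 2k3 + k4).
x=0.000000, u=1.830000:
  k1 = f(0.000000, 1.830000) = -1.768900
  k2 = f(0.125000, 1.608888) = -1.008519
  k3 = f(0.125000, 1.703935) = -1.323395
  k4 = f(0.250000, 1.499151) = -0.667455
  u ← 1.830000 + (0.25/6)·(k1 + 2k2 + 2k3 + k4) = 1.534159
x=0.250000, u=1.534159:
  k1 = f(0.250000, 1.534159) = -0.773644
  k2 = f(0.375000, 1.437454) = -0.486273
  k3 = f(0.375000, 1.473375) = -0.590834
  k4 = f(0.500000, 1.386451) = -0.342245
  u ← 1.534159 + (0.25/6)·(k1 + 2k2 + 2k3 + k4) = 1.397905
u(0.5) ≈ 1.3979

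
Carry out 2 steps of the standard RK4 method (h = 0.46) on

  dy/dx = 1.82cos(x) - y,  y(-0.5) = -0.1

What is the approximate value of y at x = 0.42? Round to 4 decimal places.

RK4: k1 = f(x_n, y_n); k2 = f(x_n + h/2, y_n + (h/2)·k1); k3 = f(x_n + h/2, y_n + (h/2)·k2); k4 = f(x_n + h, y_n + h·k3); y_{n+1} = y_n + (h/6)·(k1 + 2k2 + 2k3 + k4).
x=-0.500000, y=-0.100000:
  k1 = f(-0.500000, -0.100000) = 1.697200
  k2 = f(-0.270000, 0.290356) = 1.463707
  k3 = f(-0.270000, 0.236653) = 1.517410
  k4 = f(-0.040000, 0.598009) = 1.220535
  y ← -0.100000 + (0.46/6)·(k1 + 2k2 + 2k3 + k4) = 0.580798
x=-0.040000, y=0.580798:
  k1 = f(-0.040000, 0.580798) = 1.237746
  k2 = f(0.190000, 0.865479) = 0.921768
  k3 = f(0.190000, 0.792804) = 0.994443
  k4 = f(0.420000, 1.038242) = 0.623580
  y ← 0.580798 + (0.46/6)·(k1 + 2k2 + 2k3 + k4) = 1.017319
y(0.42) ≈ 1.0173

1.0173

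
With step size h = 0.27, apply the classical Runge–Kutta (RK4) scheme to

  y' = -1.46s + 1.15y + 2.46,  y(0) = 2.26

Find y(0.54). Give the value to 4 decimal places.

5.7818

RK4: k1 = f(s_n, y_n); k2 = f(s_n + h/2, y_n + (h/2)·k1); k3 = f(s_n + h/2, y_n + (h/2)·k2); k4 = f(s_n + h, y_n + h·k3); y_{n+1} = y_n + (h/6)·(k1 + 2k2 + 2k3 + k4).
s=0.000000, y=2.260000:
  k1 = f(0.000000, 2.260000) = 5.059000
  k2 = f(0.135000, 2.942965) = 5.647310
  k3 = f(0.135000, 3.022387) = 5.738645
  k4 = f(0.270000, 3.809434) = 6.446649
  y ← 2.260000 + (0.27/6)·(k1 + 2k2 + 2k3 + k4) = 3.802490
s=0.270000, y=3.802490:
  k1 = f(0.270000, 3.802490) = 6.438664
  k2 = f(0.405000, 4.671710) = 7.241166
  k3 = f(0.405000, 4.780048) = 7.365755
  k4 = f(0.540000, 5.791244) = 8.331530
  y ← 3.802490 + (0.27/6)·(k1 + 2k2 + 2k3 + k4) = 5.781772
y(0.54) ≈ 5.7818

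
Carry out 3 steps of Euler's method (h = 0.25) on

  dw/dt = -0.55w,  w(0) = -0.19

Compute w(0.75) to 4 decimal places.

-0.1219

Euler: w_{n+1} = w_n + h·f(t_n, w_n).
t=0.000000, w=-0.190000: f=0.104500 → w ← -0.190000 + 0.25·0.104500 = -0.163875
t=0.250000, w=-0.163875: f=0.090131 → w ← -0.163875 + 0.25·0.090131 = -0.141342
t=0.500000, w=-0.141342: f=0.077738 → w ← -0.141342 + 0.25·0.077738 = -0.121908
w(0.75) ≈ -0.1219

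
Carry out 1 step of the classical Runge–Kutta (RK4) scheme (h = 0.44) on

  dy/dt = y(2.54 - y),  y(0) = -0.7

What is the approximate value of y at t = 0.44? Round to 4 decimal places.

-4.3623

RK4: k1 = f(t_n, y_n); k2 = f(t_n + h/2, y_n + (h/2)·k1); k3 = f(t_n + h/2, y_n + (h/2)·k2); k4 = f(t_n + h, y_n + h·k3); y_{n+1} = y_n + (h/6)·(k1 + 2k2 + 2k3 + k4).
t=0.000000, y=-0.700000:
  k1 = f(0.000000, -0.700000) = -2.268000
  k2 = f(0.220000, -1.198960) = -4.482863
  k3 = f(0.220000, -1.686230) = -7.126396
  k4 = f(0.440000, -3.835614) = -24.454395
  y ← -0.700000 + (0.44/6)·(k1 + 2k2 + 2k3 + k4) = -4.362334
y(0.44) ≈ -4.3623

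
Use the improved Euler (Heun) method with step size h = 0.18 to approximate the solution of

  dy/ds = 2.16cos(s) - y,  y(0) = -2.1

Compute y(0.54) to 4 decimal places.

-0.3835

Heun: k1 = f(s_n, y_n); k2 = f(s_n + h, y_n + h·k1); y_{n+1} = y_n + (h/2)·(k1 + k2).
s=0.000000, y=-2.100000:
  k1 = f(0.000000, -2.100000) = 4.260000
  k2 = f(0.180000, -1.333200) = 3.458302
  y ← -2.100000 + (0.18/2)·(4.260000 + 3.458302) = -1.405353
s=0.180000, y=-1.405353:
  k1 = f(0.180000, -1.405353) = 3.530455
  k2 = f(0.360000, -0.769871) = 2.791408
  y ← -1.405353 + (0.18/2)·(3.530455 + 2.791408) = -0.836385
s=0.360000, y=-0.836385:
  k1 = f(0.360000, -0.836385) = 2.857922
  k2 = f(0.540000, -0.321959) = 2.174610
  y ← -0.836385 + (0.18/2)·(2.857922 + 2.174610) = -0.383457
y(0.54) ≈ -0.3835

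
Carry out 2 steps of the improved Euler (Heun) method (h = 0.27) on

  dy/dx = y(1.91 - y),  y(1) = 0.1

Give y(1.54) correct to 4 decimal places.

0.2508

Heun: k1 = f(x_n, y_n); k2 = f(x_n + h, y_n + h·k1); y_{n+1} = y_n + (h/2)·(k1 + k2).
x=1.000000, y=0.100000:
  k1 = f(1.000000, 0.100000) = 0.181000
  k2 = f(1.270000, 0.148870) = 0.262179
  y ← 0.100000 + (0.27/2)·(0.181000 + 0.262179) = 0.159829
x=1.270000, y=0.159829:
  k1 = f(1.270000, 0.159829) = 0.279728
  k2 = f(1.540000, 0.235356) = 0.394137
  y ← 0.159829 + (0.27/2)·(0.279728 + 0.394137) = 0.250801
y(1.54) ≈ 0.2508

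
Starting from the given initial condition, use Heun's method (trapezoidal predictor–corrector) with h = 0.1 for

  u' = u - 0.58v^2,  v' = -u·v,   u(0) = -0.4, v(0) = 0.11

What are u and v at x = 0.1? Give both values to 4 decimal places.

-0.4428, 0.1147

Heun on (u,v): k1 = f(x_n, state_n); k2 = f(x_n + h, state_n + h·k1); state_{n+1} = state_n + (h/2)·(k1 + k2).
0.000000: (-0.400000, 0.110000)
  k1 = (-0.407018, 0.044000)
  predictor → (-0.440702, 0.114400)
  k2 = (-0.448292, 0.050416)
  → (-0.442766, 0.114721)
(u(0.1), v(0.1)) ≈ (-0.4428, 0.1147)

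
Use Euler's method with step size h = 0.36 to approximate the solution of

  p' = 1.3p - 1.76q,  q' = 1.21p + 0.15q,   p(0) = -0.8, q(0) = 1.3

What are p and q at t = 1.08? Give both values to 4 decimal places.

-5.3871, -1.3420

Euler on (p,q): p_{n+1} = p_n + h·p', q_{n+1} = q_n + h·q'.
0.000000: (-0.800000, 1.300000); f=(-3.328000, -0.773000) → (-1.998080, 1.021720)
0.360000: (-1.998080, 1.021720); f=(-4.395731, -2.264419) → (-3.580543, 0.206529)
0.720000: (-3.580543, 0.206529); f=(-5.018198, -4.301478) → (-5.387094, -1.342003)
(p(1.08), q(1.08)) ≈ (-5.3871, -1.3420)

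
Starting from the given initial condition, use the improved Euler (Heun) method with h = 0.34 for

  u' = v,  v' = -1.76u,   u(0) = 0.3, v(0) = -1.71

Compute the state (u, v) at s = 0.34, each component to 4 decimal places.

Heun on (u,v): k1 = f(s_n, state_n); k2 = f(s_n + h, state_n + h·k1); state_{n+1} = state_n + (h/2)·(k1 + k2).
0.000000: (0.300000, -1.710000)
  k1 = (-1.710000, -0.528000)
  predictor → (-0.281400, -1.889520)
  k2 = (-1.889520, 0.495264)
  → (-0.311918, -1.715565)
(u(0.34), v(0.34)) ≈ (-0.3119, -1.7156)

-0.3119, -1.7156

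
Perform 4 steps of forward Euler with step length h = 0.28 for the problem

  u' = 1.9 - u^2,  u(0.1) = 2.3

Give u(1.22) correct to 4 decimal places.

Euler: u_{n+1} = u_n + h·f(x_n, u_n).
x=0.100000, u=2.300000: f=-3.390000 → u ← 2.300000 + 0.28·(-3.390000) = 1.350800
x=0.380000, u=1.350800: f=0.075339 → u ← 1.350800 + 0.28·0.075339 = 1.371895
x=0.660000, u=1.371895: f=0.017904 → u ← 1.371895 + 0.28·0.017904 = 1.376908
x=0.940000, u=1.376908: f=0.004124 → u ← 1.376908 + 0.28·0.004124 = 1.378063
u(1.22) ≈ 1.3781

1.3781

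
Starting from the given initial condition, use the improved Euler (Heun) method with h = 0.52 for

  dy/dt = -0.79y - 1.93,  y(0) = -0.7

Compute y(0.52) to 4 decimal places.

-1.2690

Heun: k1 = f(t_n, y_n); k2 = f(t_n + h, y_n + h·k1); y_{n+1} = y_n + (h/2)·(k1 + k2).
t=0.000000, y=-0.700000:
  k1 = f(0.000000, -0.700000) = -1.377000
  k2 = f(0.520000, -1.416040) = -0.811328
  y ← -0.700000 + (0.52/2)·(-1.377000 + (-0.811328)) = -1.268965
y(0.52) ≈ -1.2690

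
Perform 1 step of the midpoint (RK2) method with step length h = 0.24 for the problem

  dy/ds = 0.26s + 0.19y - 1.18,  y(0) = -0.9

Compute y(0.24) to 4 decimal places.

Midpoint: k1 = f(s_n, y_n); k2 = f(s_n + h/2, y_n + (h/2)·k1); y_{n+1} = y_n + h·k2.
s=0.000000, y=-0.900000:
  k1 = f(0.000000, -0.900000) = -1.351000
  k2 = f(0.120000, -1.062120) = -1.350603
  y ← -0.900000 + 0.24·(-1.350603) = -1.224145
y(0.24) ≈ -1.2241

-1.2241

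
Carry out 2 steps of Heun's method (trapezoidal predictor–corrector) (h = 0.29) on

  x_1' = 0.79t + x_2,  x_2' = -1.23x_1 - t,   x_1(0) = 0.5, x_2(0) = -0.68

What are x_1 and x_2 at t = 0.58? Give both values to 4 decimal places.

0.1307, -1.0691

Heun on (x_1,x_2): k1 = f(t_n, state_n); k2 = f(t_n + h, state_n + h·k1); state_{n+1} = state_n + (h/2)·(k1 + k2).
0.000000: (0.500000, -0.680000)
  k1 = (-0.680000, -0.615000)
  predictor → (0.302800, -0.858350)
  k2 = (-0.629250, -0.662444)
  → (0.310159, -0.865229)
0.290000: (0.310159, -0.865229)
  k1 = (-0.636129, -0.671495)
  predictor → (0.125681, -1.059963)
  k2 = (-0.601763, -0.734588)
  → (0.130664, -1.069111)
(x_1(0.58), x_2(0.58)) ≈ (0.1307, -1.0691)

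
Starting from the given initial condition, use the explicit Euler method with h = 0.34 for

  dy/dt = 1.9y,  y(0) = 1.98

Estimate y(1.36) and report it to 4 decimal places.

14.5340

Euler: y_{n+1} = y_n + h·f(t_n, y_n).
t=0.000000, y=1.980000: f=3.762000 → y ← 1.980000 + 0.34·3.762000 = 3.259080
t=0.340000, y=3.259080: f=6.192252 → y ← 3.259080 + 0.34·6.192252 = 5.364446
t=0.680000, y=5.364446: f=10.192447 → y ← 5.364446 + 0.34·10.192447 = 8.829878
t=1.020000, y=8.829878: f=16.776767 → y ← 8.829878 + 0.34·16.776767 = 14.533979
y(1.36) ≈ 14.5340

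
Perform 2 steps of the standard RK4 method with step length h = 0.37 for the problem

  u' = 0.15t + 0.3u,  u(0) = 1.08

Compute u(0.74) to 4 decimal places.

RK4: k1 = f(t_n, u_n); k2 = f(t_n + h/2, u_n + (h/2)·k1); k3 = f(t_n + h/2, u_n + (h/2)·k2); k4 = f(t_n + h, u_n + h·k3); u_{n+1} = u_n + (h/6)·(k1 + 2k2 + 2k3 + k4).
t=0.000000, u=1.080000:
  k1 = f(0.000000, 1.080000) = 0.324000
  k2 = f(0.185000, 1.139940) = 0.369732
  k3 = f(0.185000, 1.148400) = 0.372270
  k4 = f(0.370000, 1.217740) = 0.420822
  u ← 1.080000 + (0.37/6)·(k1 + 2k2 + 2k3 + k4) = 1.217444
t=0.370000, u=1.217444:
  k1 = f(0.370000, 1.217444) = 0.420733
  k2 = f(0.555000, 1.295280) = 0.471834
  k3 = f(0.555000, 1.304734) = 0.474670
  k4 = f(0.740000, 1.393072) = 0.528922
  u ← 1.217444 + (0.37/6)·(k1 + 2k2 + 2k3 + k4) = 1.392742
u(0.74) ≈ 1.3927

1.3927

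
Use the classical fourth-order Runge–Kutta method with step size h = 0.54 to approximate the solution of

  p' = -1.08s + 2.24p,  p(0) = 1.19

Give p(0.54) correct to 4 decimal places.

3.7170

RK4: k1 = f(s_n, p_n); k2 = f(s_n + h/2, p_n + (h/2)·k1); k3 = f(s_n + h/2, p_n + (h/2)·k2); k4 = f(s_n + h, p_n + h·k3); p_{n+1} = p_n + (h/6)·(k1 + 2k2 + 2k3 + k4).
s=0.000000, p=1.190000:
  k1 = f(0.000000, 1.190000) = 2.665600
  k2 = f(0.270000, 1.909712) = 3.986155
  k3 = f(0.270000, 2.266262) = 4.784826
  k4 = f(0.540000, 3.773806) = 7.870126
  p ← 1.190000 + (0.54/6)·(k1 + 2k2 + 2k3 + k4) = 3.716992
p(0.54) ≈ 3.7170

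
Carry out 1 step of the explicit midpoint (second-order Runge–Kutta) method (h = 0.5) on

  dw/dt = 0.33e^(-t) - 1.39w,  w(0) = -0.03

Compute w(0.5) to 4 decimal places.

Midpoint: k1 = f(t_n, w_n); k2 = f(t_n + h/2, w_n + (h/2)·k1); w_{n+1} = w_n + h·k2.
t=0.000000, w=-0.030000:
  k1 = f(0.000000, -0.030000) = 0.371700
  k2 = f(0.250000, 0.062925) = 0.169539
  w ← -0.030000 + 0.5·0.169539 = 0.054769
w(0.5) ≈ 0.0548

0.0548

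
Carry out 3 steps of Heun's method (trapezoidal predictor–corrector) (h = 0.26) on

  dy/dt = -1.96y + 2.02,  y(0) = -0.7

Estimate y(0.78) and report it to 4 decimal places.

Heun: k1 = f(t_n, y_n); k2 = f(t_n + h, y_n + h·k1); y_{n+1} = y_n + (h/2)·(k1 + k2).
t=0.000000, y=-0.700000:
  k1 = f(0.000000, -0.700000) = 3.392000
  k2 = f(0.260000, 0.181920) = 1.663437
  y ← -0.700000 + (0.26/2)·(3.392000 + 1.663437) = -0.042793
t=0.260000, y=-0.042793:
  k1 = f(0.260000, -0.042793) = 2.103875
  k2 = f(0.520000, 0.504214) = 1.031740
  y ← -0.042793 + (0.26/2)·(2.103875 + 1.031740) = 0.364837
t=0.520000, y=0.364837:
  k1 = f(0.520000, 0.364837) = 1.304920
  k2 = f(0.780000, 0.704116) = 0.639933
  y ← 0.364837 + (0.26/2)·(1.304920 + 0.639933) = 0.617668
y(0.78) ≈ 0.6177

0.6177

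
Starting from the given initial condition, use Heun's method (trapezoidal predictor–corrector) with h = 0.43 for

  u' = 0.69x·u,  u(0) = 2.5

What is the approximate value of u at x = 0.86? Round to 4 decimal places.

3.2117

Heun: k1 = f(x_n, u_n); k2 = f(x_n + h, u_n + h·k1); u_{n+1} = u_n + (h/2)·(k1 + k2).
x=0.000000, u=2.500000:
  k1 = f(0.000000, 2.500000) = 0.000000
  k2 = f(0.430000, 2.500000) = 0.741750
  u ← 2.500000 + (0.43/2)·(0.000000 + 0.741750) = 2.659476
x=0.430000, u=2.659476:
  k1 = f(0.430000, 2.659476) = 0.789067
  k2 = f(0.860000, 2.998775) = 1.779473
  u ← 2.659476 + (0.43/2)·(0.789067 + 1.779473) = 3.211712
u(0.86) ≈ 3.2117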